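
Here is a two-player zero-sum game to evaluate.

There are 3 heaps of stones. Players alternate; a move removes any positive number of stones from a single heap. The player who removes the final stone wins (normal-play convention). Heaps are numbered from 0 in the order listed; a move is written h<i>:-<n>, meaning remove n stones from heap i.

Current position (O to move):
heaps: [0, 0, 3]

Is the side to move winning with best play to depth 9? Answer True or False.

p1 O@[(0,0,3)]: h2:-1[(0,0,2)]-1 h2:-2[(0,0,1)]-1 h2:-3[(0,0,0)]+1*
p2 X@[(0,0,0)] terminal -1; root [(0,0,3)] d9

O winning at [(0,0,3)]: True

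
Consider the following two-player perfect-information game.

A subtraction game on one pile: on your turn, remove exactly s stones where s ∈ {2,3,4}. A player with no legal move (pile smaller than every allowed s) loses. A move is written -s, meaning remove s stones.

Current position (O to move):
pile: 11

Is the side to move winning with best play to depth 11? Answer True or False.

[11] O move#1: -2:-1/9, -3:-1/8, -4:+1/7*
[7] X move#2: -2:-1/5*, -3:-1/4, -4:-1/3
[5] O move#3: -2:-1/3, -3:-1/2, -4:+1/1*
[1] end (terminal -1, X#4); searched 11 to 11

O winning at [11]: True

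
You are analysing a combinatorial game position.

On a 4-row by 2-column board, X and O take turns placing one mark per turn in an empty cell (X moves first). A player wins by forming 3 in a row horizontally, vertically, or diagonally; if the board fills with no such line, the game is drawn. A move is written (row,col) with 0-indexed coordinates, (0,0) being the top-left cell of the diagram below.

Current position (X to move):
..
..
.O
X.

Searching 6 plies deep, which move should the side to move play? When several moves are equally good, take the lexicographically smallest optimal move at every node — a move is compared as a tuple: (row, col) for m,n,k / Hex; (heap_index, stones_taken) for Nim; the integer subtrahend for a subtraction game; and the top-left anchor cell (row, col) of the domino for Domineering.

X's best at [../../.O/X.]: (0,1)

[../../.O/X.] X move#1: (0,0):-1/X./../.O/X., (0,1):+0/.X/../.O/X.*, (1,0):+0/../X./.O/X., (1,1):+0/../.X/.O/X., (2,0):+0/../../XO/X., (3,1):+0/../../.O/XX
[.X/../.O/X.] O move#2: (0,0):+0/OX/../.O/X.*, (1,0):+0/.X/O./.O/X., (1,1):+0/.X/.O/.O/X., (2,0):+0/.X/../OO/X., (3,1):+0/.X/../.O/XO
[OX/../.O/X.] X move#3: (1,0):+0/OX/X./.O/X.*, (1,1):+0/OX/.X/.O/X., (2,0):+0/OX/../XO/X., (3,1):+0/OX/../.O/XX
[OX/X./.O/X.] O move#4: (1,1):-1/OX/XO/.O/X., (2,0):+0/OX/X./OO/X.*, (3,1):-1/OX/X./.O/XO
[OX/X./OO/X.] X move#5: (1,1):+0/OX/XX/OO/X.*, (3,1):+0/OX/X./OO/XX
[OX/XX/OO/X.] O move#6: (3,1):+0/OX/XX/OO/XO*
[OX/XX/OO/XO] end (terminal +0, X#7); searched ../../.O/X. to 6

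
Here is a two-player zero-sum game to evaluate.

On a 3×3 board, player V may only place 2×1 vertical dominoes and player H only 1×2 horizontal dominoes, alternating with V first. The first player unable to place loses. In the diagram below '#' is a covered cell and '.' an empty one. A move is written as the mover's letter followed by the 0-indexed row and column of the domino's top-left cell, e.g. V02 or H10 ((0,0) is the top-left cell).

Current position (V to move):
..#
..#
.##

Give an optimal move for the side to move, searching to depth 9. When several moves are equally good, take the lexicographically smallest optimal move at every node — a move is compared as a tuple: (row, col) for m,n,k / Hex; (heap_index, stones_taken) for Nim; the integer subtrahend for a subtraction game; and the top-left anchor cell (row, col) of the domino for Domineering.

ply 1, V at ..#/..#/.## | V00=+1→#.#/#.#/.##*; V01=+1→.##/.##/.##; V10=-1→..#/#.#/###
ply 2: #.#/#.#/.## is terminal -1 (H); from ..#/..#/.## depth 9

V's best at [..#/..#/.##]: V00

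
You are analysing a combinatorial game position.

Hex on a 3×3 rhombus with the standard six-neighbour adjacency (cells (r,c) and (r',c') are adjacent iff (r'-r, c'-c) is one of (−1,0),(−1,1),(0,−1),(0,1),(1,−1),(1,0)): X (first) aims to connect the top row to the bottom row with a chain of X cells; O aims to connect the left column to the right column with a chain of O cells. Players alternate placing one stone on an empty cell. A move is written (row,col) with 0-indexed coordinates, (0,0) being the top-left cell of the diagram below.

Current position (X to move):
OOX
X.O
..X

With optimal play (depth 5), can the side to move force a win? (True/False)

[OOX/X.O/..X] X move#1: (1,1):+1/OOX/XXO/..X*, (2,0):-1/OOX/X.O/X.X, (2,1):-1/OOX/X.O/.XX
[OOX/XXO/..X] O move#2: (2,0):-1/OOX/XXO/O.X*, (2,1):-1/OOX/XXO/.OX
[OOX/XXO/O.X] X move#3: (2,1):+1/OOX/XXO/OXX*
[OOX/XXO/OXX] end (terminal -1, O#4); searched OOX/X.O/..X to 5

X winning at [OOX/X.O/..X]: True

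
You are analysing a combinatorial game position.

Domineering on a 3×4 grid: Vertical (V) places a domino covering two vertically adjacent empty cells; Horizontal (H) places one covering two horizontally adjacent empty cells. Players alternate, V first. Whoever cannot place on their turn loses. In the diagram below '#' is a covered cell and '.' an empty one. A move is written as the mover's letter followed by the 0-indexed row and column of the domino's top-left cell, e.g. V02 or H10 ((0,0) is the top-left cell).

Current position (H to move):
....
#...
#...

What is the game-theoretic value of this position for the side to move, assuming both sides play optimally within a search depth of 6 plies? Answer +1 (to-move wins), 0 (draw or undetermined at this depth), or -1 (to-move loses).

value(..../#.../#..., H) = +1

[..../#.../#...] H move#1: H00:-1/##../#.../#..., H01:-1/.##./#.../#..., H02:-1/..##/#.../#..., H11:+1/..../###./#...*, H12:+1/..../#.##/#..., H21:-1/..../#.../###., H22:-1/..../#.../#.##
[..../###./#...] V move#2: V03:-1/...#/####/#...*, V13:-1/..../####/#..#
[...#/####/#...] H move#3: H00:+1/##.#/####/#...*, H01:+1/.###/####/#..., H21:+1/...#/####/###., H22:+1/...#/####/#.##
[##.#/####/#...] end (terminal -1, V#4); searched ..../#.../#... to 6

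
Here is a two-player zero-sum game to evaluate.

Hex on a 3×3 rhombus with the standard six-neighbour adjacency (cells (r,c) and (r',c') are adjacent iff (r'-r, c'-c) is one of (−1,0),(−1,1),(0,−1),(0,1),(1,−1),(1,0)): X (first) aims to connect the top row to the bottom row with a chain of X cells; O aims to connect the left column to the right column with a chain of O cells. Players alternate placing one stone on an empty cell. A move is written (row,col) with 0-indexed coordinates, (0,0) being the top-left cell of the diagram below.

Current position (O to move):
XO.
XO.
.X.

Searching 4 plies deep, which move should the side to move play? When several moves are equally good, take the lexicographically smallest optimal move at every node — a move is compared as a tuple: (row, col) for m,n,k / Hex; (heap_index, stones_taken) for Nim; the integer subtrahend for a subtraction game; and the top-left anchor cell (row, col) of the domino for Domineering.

[XO./XO./.X.] O move#1: (0,2):-1/XOO/XO./.X., (1,2):-1/XO./XOO/.X., (2,0):+1/XO./XO./OX.*, (2,2):-1/XO./XO./.XO
[XO./XO./OX.] X move#2: (0,2):-1/XOX/XO./OX.*, (1,2):-1/XO./XOX/OX., (2,2):-1/XO./XO./OXX
[XOX/XO./OX.] O move#3: (1,2):+1/XOX/XOO/OX.*, (2,2):-1/XOX/XO./OXO
[XOX/XOO/OX.] end (terminal -1, X#4); searched XO./XO./.X. to 4

O's best at [XO./XO./.X.]: (2,0)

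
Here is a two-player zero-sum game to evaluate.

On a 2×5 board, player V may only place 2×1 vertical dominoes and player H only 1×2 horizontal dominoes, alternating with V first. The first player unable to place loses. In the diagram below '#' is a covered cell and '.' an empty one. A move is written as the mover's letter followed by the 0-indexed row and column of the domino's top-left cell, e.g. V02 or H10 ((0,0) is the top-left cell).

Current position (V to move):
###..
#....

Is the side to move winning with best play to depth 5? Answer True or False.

p1 V@[###../#....]: V03[####./#..#.]+1* V04[###.#/#...#]-1
p2 H@[####./#..#.]: H11[####./####.]-1*
p3 V@[####./####.]: V04[#####/#####]+1*
p4 H@[#####/#####] terminal -1; root [###../#....] d5

V winning at [###../#....]: True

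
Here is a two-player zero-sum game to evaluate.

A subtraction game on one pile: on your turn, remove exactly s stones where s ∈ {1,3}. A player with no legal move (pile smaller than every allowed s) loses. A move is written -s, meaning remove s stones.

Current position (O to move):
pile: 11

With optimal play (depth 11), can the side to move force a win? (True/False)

ply 1, O at 11 | -1=+1→10*; -3=+1→8
ply 2, X at 10 | -1=-1→9*; -3=-1→7
ply 3, O at 9 | -1=+1→8*; -3=+1→6
ply 4, X at 8 | -1=-1→7*; -3=-1→5
ply 5, O at 7 | -1=+1→6*; -3=+1→4
ply 6, X at 6 | -1=-1→5*; -3=-1→3
ply 7, O at 5 | -1=+1→4*; -3=+1→2
ply 8, X at 4 | -1=-1→3*; -3=-1→1
ply 9, O at 3 | -1=+1→2*; -3=+1→0
ply 10, X at 2 | -1=-1→1*
ply 11, O at 1 | -1=+1→0*
ply 12: 0 is terminal -1 (X); from 11 depth 11

O winning at [11]: True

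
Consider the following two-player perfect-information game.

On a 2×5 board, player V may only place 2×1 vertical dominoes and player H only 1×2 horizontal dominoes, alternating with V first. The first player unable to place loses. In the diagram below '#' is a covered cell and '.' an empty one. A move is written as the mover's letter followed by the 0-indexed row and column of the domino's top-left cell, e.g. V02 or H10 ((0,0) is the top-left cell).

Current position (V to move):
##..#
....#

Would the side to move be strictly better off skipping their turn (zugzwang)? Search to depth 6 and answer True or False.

[##..#/....#] V move#1: V02:+1/###.#/..#.#*, V03:-1/##.##/...##
[###.#/..#.#] H move#2: H10:-1/###.#/###.#*
[###.#/###.#] V move#3: V03:+1/#####/#####*
[#####/#####] end (terminal -1, H#4); searched ##..#/....# to 6
suppose V passes — search the same position with H to move:
pass> [##..#/....#] H move#1: H02:+1/#####/....#*, H10:-1/##..#/##..#, H11:-1/##..#/.##.#, H12:+1/##..#/..###
pass> [#####/....#] end (terminal -1, V#2); searched ##..#/....# to 6
for V: play +1, pass -1

zugzwang(##..#/....#, V) = False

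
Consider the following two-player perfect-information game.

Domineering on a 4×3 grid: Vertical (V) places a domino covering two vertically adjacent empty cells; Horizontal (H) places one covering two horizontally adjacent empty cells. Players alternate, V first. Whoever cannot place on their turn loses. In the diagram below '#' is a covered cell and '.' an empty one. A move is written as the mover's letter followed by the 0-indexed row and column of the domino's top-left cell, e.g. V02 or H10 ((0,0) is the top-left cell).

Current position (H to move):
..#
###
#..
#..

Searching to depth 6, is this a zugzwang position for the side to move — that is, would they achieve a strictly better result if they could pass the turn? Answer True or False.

[..#/###/#../#..] H move#1: H00:-1/###/###/#../#.., H21:+1/..#/###/###/#..*, H31:+1/..#/###/#../###
[..#/###/###/#..] end (terminal -1, V#2); searched ..#/###/#../#.. to 6
if H skipped the turn, V would face:
~ [..#/###/#../#..] V move#1: V21:+1/..#/###/##./##.*, V22:+1/..#/###/#.#/#.#
~ [..#/###/##./##.] H move#2: H00:-1/###/###/##./##.*
~ [###/###/##./##.] V move#3: V22:+1/###/###/###/###*
~ [###/###/###/###] end (terminal -1, H#4); searched ..#/###/#../#.. to 6
compare (H): move=+1 vs pass=-1

zugzwang(..#/###/#../#.., H) = False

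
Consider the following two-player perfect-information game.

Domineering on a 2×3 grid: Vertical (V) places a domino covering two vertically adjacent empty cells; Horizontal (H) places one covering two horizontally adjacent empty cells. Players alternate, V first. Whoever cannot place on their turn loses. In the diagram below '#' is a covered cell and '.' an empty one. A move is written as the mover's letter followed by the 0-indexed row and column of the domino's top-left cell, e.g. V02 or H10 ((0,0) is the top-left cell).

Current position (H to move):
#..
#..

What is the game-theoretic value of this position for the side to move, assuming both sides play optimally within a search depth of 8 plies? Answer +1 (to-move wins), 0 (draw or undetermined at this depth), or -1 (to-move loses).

value(#../#.., H) = +1

ply 1, H at #../#.. | H01=+1→###/#..*; H11=+1→#../###
ply 2: ###/#.. is terminal -1 (V); from #../#.. depth 8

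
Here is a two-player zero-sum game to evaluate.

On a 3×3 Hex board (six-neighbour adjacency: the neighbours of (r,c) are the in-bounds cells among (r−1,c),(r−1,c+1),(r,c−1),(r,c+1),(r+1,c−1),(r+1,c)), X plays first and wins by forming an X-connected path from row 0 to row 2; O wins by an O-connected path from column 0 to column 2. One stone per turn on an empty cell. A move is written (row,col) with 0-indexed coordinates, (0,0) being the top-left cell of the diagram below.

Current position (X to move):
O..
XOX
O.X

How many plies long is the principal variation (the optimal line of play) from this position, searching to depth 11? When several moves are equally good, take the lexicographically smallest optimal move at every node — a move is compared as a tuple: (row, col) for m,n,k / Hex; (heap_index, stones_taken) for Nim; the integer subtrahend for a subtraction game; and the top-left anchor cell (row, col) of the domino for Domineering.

[O../XOX/O.X] X move#1: (0,1):-1/OX./XOX/O.X, (0,2):+1/O.X/XOX/O.X*, (2,1):-1/O../XOX/OXX
[O.X/XOX/O.X] end (terminal -1, O#2); searched O../XOX/O.X to 11

PV length from [O../XOX/O.X]: 1 ply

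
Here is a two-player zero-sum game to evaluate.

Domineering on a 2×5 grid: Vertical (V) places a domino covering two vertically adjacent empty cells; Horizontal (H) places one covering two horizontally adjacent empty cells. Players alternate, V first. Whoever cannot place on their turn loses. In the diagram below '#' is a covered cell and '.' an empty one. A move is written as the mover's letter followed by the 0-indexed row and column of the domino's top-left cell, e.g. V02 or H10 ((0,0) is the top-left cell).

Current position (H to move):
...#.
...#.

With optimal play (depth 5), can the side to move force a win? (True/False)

H winning at [...#./...#.]: False

ply 1, H at ...#./...#. | H00=-1→##.#./...#.*; H01=-1→.###./...#.; H10=-1→...#./##.#.; H11=-1→...#./.###.
ply 2, V at ##.#./...#. | V02=+1→####./..##.*; V04=-1→##.##/...##
ply 3, H at ####./..##. | H10=-1→####./####.*
ply 4, V at ####./####. | V04=+1→#####/#####*
ply 5: #####/##### is terminal -1 (H); from ...#./...#. depth 5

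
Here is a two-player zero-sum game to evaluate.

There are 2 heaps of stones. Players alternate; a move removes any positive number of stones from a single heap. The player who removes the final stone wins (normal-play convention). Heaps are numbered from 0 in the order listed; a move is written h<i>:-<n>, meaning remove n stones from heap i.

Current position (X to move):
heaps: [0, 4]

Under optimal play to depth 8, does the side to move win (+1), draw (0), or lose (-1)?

p1 X@[(0,4)]: h1:-1[(0,3)]-1 h1:-2[(0,2)]-1 h1:-3[(0,1)]-1 h1:-4[(0,0)]+1*
p2 O@[(0,0)] terminal -1; root [(0,4)] d8

value((0,4), X) = +1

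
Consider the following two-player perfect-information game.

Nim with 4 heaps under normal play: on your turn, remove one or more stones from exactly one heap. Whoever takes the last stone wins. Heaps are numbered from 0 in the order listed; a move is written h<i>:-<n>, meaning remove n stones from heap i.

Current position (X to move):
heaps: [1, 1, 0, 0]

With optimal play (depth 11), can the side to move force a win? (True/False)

[(1,1,0,0)] X move#1: h0:-1:-1/(0,1,0,0)*, h1:-1:-1/(1,0,0,0)
[(0,1,0,0)] O move#2: h1:-1:+1/(0,0,0,0)*
[(0,0,0,0)] end (terminal -1, X#3); searched (1,1,0,0) to 11

X winning at [(1,1,0,0)]: False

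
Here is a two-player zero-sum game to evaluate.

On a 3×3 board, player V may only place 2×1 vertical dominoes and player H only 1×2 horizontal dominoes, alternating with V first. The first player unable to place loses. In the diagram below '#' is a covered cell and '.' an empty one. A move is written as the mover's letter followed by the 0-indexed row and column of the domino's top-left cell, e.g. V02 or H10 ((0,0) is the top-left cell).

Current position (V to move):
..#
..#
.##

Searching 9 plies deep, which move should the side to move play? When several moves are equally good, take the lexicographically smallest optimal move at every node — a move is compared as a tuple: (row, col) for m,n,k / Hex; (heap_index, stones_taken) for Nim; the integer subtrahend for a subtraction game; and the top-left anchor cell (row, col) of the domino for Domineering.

p1 V@[..#/..#/.##]: V00[#.#/#.#/.##]+1* V01[.##/.##/.##]+1 V10[..#/#.#/###]-1
p2 H@[#.#/#.#/.##] terminal -1; root [..#/..#/.##] d9

V's best at [..#/..#/.##]: V00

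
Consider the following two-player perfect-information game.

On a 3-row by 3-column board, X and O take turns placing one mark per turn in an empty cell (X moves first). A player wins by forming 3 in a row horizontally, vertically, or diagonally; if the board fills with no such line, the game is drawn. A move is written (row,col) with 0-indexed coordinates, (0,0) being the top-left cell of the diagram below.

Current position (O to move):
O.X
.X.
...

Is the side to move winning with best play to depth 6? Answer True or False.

p1 O@[O.X/.X./...]: (0,1)[OOX/.X./...]-1 (1,0)[O.X/OX./...]-1 (1,2)[O.X/.XO/...]-1 (2,0)[O.X/.X./O..]+0* (2,1)[O.X/.X./.O.]-1 (2,2)[O.X/.X./..O]-1
p2 X@[O.X/.X./O..]: (0,1)[OXX/.X./O..]-1 (1,0)[O.X/XX./O..]+0* (1,2)[O.X/.XX/O..]-1 (2,1)[O.X/.X./OX.]-1 (2,2)[O.X/.X./O.X]-1
p3 O@[O.X/XX./O..]: (0,1)[OOX/XX./O..]-1 (1,2)[O.X/XXO/O..]+0* (2,1)[O.X/XX./OO.]-1 (2,2)[O.X/XX./O.O]-1
p4 X@[O.X/XXO/O..]: (0,1)[OXX/XXO/O..]+0* (2,1)[O.X/XXO/OX.]+0 (2,2)[O.X/XXO/O.X]+0
p5 O@[OXX/XXO/O..]: (2,1)[OXX/XXO/OO.]+0* (2,2)[OXX/XXO/O.O]-1
p6 X@[OXX/XXO/OO.]: (2,2)[OXX/XXO/OOX]+0*
p7 O@[OXX/XXO/OOX] terminal +0; root [O.X/.X./...] d6

O winning at [O.X/.X./...]: False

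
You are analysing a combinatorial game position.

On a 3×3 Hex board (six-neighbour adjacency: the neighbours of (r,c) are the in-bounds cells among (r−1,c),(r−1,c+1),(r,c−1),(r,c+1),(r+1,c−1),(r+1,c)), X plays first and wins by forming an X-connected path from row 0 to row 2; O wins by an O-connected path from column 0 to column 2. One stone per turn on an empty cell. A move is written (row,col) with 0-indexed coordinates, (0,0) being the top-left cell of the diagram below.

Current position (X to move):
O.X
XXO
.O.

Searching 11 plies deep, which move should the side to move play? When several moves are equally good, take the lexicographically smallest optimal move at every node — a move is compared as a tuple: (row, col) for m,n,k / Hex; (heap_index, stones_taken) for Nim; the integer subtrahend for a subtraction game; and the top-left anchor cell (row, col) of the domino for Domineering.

X's best at [O.X/XXO/.O.]: (2,0)

[O.X/XXO/.O.] X move#1: (0,1):-1/OXX/XXO/.O., (2,0):+1/O.X/XXO/XO.*, (2,2):-1/O.X/XXO/.OX
[O.X/XXO/XO.] end (terminal -1, O#2); searched O.X/XXO/.O. to 11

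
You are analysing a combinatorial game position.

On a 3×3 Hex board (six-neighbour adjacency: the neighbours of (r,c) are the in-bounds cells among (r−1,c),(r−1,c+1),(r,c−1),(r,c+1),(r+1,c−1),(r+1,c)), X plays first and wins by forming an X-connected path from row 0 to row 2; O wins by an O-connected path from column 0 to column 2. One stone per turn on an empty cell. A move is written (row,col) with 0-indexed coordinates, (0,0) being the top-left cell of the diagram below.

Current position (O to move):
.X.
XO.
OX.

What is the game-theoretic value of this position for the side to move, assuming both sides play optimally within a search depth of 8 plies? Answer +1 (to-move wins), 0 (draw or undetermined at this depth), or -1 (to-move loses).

value(.X./XO./OX., O) = +1

[.X./XO./OX.] O move#1: (0,0):+1/OX./XO./OX.*, (0,2):+1/.XO/XO./OX., (1,2):+1/.X./XOO/OX., (2,2):+1/.X./XO./OXO
[OX./XO./OX.] X move#2: (0,2):-1/OXX/XO./OX.*, (1,2):-1/OX./XOX/OX., (2,2):-1/OX./XO./OXX
[OXX/XO./OX.] O move#3: (1,2):+1/OXX/XOO/OX.*, (2,2):-1/OXX/XO./OXO
[OXX/XOO/OX.] end (terminal -1, X#4); searched .X./XO./OX. to 8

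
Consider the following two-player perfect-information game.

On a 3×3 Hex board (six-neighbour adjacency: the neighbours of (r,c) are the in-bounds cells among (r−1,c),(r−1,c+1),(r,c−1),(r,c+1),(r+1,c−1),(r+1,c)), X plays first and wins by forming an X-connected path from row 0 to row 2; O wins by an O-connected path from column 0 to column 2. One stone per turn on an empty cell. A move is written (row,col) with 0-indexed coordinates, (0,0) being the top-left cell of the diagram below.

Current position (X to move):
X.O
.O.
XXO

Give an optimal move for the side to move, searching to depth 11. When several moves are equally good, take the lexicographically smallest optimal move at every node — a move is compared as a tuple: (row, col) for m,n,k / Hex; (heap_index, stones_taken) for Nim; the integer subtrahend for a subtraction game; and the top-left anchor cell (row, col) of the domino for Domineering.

ply 1, X at X.O/.O./XXO | (0,1)=-1→XXO/.O./XXO; (1,0)=+1→X.O/XO./XXO*; (1,2)=-1→X.O/.OX/XXO
ply 2: X.O/XO./XXO is terminal -1 (O); from X.O/.O./XXO depth 11

X's best at [X.O/.O./XXO]: (1,0)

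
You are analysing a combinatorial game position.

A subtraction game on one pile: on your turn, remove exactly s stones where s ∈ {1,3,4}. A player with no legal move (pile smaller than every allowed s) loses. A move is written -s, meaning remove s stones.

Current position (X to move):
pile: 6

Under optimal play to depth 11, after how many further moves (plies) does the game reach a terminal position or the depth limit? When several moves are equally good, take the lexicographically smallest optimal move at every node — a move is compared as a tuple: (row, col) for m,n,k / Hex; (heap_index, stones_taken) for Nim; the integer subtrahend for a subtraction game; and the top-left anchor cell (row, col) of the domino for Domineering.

ply 1, X at 6 | -1=-1→5; -3=-1→3; -4=+1→2*
ply 2, O at 2 | -1=-1→1*
ply 3, X at 1 | -1=+1→0*
ply 4: 0 is terminal -1 (O); from 6 depth 11

PV length from [6]: 3 plies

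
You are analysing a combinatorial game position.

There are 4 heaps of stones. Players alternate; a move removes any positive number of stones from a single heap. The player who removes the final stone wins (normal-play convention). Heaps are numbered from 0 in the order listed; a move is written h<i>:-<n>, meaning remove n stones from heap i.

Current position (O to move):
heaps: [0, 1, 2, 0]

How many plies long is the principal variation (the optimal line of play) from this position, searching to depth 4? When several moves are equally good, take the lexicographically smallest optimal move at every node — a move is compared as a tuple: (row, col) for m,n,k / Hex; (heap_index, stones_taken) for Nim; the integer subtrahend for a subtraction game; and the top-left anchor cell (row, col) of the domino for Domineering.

ply 1, O at (0,1,2,0) | h1:-1=-1→(0,0,2,0); h2:-1=+1→(0,1,1,0)*; h2:-2=-1→(0,1,0,0)
ply 2, X at (0,1,1,0) | h1:-1=-1→(0,0,1,0)*; h2:-1=-1→(0,1,0,0)
ply 3, O at (0,0,1,0) | h2:-1=+1→(0,0,0,0)*
ply 4: (0,0,0,0) is terminal -1 (X); from (0,1,2,0) depth 4

PV length from [(0,1,2,0)]: 3 plies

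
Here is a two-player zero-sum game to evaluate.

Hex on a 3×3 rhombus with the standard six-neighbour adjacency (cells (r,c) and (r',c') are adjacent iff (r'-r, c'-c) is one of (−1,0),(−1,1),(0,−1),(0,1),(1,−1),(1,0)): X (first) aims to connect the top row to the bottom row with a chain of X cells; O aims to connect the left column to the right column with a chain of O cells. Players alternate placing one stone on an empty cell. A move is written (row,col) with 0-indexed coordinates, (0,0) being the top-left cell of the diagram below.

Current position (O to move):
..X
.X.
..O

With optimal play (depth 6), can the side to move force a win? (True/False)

[..X/.X./..O] O move#1: (0,0):-1/O.X/.X./..O*, (0,1):-1/.OX/.X./..O, (1,0):-1/..X/OX./..O, (1,2):-1/..X/.XO/..O, (2,0):-1/..X/.X./O.O, (2,1):-1/..X/.X./.OO
[O.X/.X./..O] X move#2: (0,1):+1/OXX/.X./..O*, (1,0):+1/O.X/XX./..O, (1,2):+1/O.X/.XX/..O, (2,0):+1/O.X/.X./X.O, (2,1):+1/O.X/.X./.XO
[OXX/.X./..O] O move#3: (1,0):-1/OXX/OX./..O*, (1,2):-1/OXX/.XO/..O, (2,0):-1/OXX/.X./O.O, (2,1):-1/OXX/.X./.OO
[OXX/OX./..O] X move#4: (1,2):+1/OXX/OXX/..O*, (2,0):+1/OXX/OX./X.O, (2,1):+1/OXX/OX./.XO
[OXX/OXX/..O] O move#5: (2,0):-1/OXX/OXX/O.O*, (2,1):-1/OXX/OXX/.OO
[OXX/OXX/O.O] X move#6: (2,1):+1/OXX/OXX/OXO*
[OXX/OXX/OXO] end (terminal -1, O#7); searched ..X/.X./..O to 6

O winning at [..X/.X./..O]: False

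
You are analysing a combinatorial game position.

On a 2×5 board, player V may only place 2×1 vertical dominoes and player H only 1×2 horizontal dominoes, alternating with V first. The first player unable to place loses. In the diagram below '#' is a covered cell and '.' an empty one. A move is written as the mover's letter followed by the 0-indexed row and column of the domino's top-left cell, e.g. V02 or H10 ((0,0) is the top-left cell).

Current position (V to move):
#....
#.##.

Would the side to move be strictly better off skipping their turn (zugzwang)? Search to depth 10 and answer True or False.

ply 1, V at #..../#.##. | V01=-1→##.../####.*; V04=-1→#...#/#.###
ply 2, H at ##.../####. | H02=-1→####./####.; H03=+1→##.##/####.*
ply 3: ##.##/####. is terminal -1 (V); from #..../#.##. depth 10
if V skipped the turn, H would face:
~ ply 1, H at #..../#.##. | H01=-1→###../#.##.*; H02=-1→#.##./#.##.; H03=-1→#..##/#.##.
~ ply 2, V at ###../#.##. | V04=+1→###.#/#.###*
~ ply 3: ###.#/#.### is terminal -1 (H); from #..../#.##. depth 10
compare (V): move=-1 vs pass=+1

zugzwang(#..../#.##., V) = True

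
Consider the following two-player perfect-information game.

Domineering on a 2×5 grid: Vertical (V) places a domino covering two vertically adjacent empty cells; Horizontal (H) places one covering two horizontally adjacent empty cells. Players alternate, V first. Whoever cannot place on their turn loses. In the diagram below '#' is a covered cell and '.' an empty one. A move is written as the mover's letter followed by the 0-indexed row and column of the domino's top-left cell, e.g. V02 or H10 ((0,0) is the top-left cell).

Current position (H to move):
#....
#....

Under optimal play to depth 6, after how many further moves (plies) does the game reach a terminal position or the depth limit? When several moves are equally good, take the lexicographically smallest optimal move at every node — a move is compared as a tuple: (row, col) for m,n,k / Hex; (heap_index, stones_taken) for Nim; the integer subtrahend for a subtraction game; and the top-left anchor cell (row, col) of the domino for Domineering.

[#..../#....] H move#1: H01:-1/###../#...., H02:+1/#.##./#....*, H03:-1/#..##/#...., H11:-1/#..../###.., H12:+1/#..../#.##., H13:-1/#..../#..##
[#.##./#....] V move#2: V01:-1/####./##...*, V04:-1/#.###/#...#
[####./##...] H move#3: H12:-1/####./####., H13:+1/####./##.##*
[####./##.##] end (terminal -1, V#4); searched #..../#.... to 6

PV length from [#..../#....]: 3 plies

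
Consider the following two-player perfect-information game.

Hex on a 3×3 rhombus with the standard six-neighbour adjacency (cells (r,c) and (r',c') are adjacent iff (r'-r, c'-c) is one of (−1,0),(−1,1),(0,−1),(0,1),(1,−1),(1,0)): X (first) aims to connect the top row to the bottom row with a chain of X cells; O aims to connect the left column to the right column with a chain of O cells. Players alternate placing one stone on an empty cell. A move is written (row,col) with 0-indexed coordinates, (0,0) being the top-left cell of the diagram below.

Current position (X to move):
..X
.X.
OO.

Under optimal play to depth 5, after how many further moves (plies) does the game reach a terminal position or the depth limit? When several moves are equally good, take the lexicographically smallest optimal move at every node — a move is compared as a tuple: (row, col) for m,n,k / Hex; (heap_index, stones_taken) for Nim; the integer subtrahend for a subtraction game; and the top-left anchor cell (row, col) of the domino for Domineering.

ply 1, X at ..X/.X./OO. | (0,0)=-1→X.X/.X./OO.*; (0,1)=-1→.XX/.X./OO.; (1,0)=-1→..X/XX./OO.; (1,2)=-1→..X/.XX/OO.; (2,2)=-1→..X/.X./OOX
ply 2, O at X.X/.X./OO. | (0,1)=+1→XOX/.X./OO.*; (1,0)=+1→X.X/OX./OO.; (1,2)=+1→X.X/.XO/OO.; (2,2)=+1→X.X/.X./OOO
ply 3, X at XOX/.X./OO. | (1,0)=-1→XOX/XX./OO.*; (1,2)=-1→XOX/.XX/OO.; (2,2)=-1→XOX/.X./OOX
ply 4, O at XOX/XX./OO. | (1,2)=+1→XOX/XXO/OO.*; (2,2)=+1→XOX/XX./OOO
ply 5: XOX/XXO/OO. is terminal -1 (X); from ..X/.X./OO. depth 5

PV length from [..X/.X./OO.]: 4 plies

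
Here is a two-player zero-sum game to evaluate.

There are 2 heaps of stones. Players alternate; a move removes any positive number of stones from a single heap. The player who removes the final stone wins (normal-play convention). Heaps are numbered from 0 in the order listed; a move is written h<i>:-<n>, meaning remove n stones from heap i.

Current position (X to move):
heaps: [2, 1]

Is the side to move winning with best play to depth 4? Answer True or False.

X winning at [(2,1)]: True

p1 X@[(2,1)]: h0:-1[(1,1)]+1* h0:-2[(0,1)]-1 h1:-1[(2,0)]-1
p2 O@[(1,1)]: h0:-1[(0,1)]-1* h1:-1[(1,0)]-1
p3 X@[(0,1)]: h1:-1[(0,0)]+1*
p4 O@[(0,0)] terminal -1; root [(2,1)] d4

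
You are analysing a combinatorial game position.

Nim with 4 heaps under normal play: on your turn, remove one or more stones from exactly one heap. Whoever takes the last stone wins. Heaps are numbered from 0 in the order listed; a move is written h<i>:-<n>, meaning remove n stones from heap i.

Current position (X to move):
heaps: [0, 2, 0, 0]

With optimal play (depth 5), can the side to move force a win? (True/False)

[(0,2,0,0)] X move#1: h1:-1:-1/(0,1,0,0), h1:-2:+1/(0,0,0,0)*
[(0,0,0,0)] end (terminal -1, O#2); searched (0,2,0,0) to 5

X winning at [(0,2,0,0)]: True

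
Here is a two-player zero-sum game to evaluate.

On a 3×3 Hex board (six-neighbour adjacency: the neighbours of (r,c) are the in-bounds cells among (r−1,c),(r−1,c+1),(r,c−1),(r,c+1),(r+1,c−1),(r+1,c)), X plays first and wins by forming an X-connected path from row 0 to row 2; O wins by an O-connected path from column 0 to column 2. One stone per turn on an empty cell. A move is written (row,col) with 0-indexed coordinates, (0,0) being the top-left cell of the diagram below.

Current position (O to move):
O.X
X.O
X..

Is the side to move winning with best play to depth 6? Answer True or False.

p1 O@[O.X/X.O/X..]: (0,1)[OOX/X.O/X..]-1* (1,1)[O.X/XOO/X..]-1 (2,1)[O.X/X.O/XO.]-1 (2,2)[O.X/X.O/X.O]-1
p2 X@[OOX/X.O/X..]: (1,1)[OOX/XXO/X..]+1* (2,1)[OOX/X.O/XX.]-1 (2,2)[OOX/X.O/X.X]-1
p3 O@[OOX/XXO/X..] terminal -1; root [O.X/X.O/X..] d6

O winning at [O.X/X.O/X..]: False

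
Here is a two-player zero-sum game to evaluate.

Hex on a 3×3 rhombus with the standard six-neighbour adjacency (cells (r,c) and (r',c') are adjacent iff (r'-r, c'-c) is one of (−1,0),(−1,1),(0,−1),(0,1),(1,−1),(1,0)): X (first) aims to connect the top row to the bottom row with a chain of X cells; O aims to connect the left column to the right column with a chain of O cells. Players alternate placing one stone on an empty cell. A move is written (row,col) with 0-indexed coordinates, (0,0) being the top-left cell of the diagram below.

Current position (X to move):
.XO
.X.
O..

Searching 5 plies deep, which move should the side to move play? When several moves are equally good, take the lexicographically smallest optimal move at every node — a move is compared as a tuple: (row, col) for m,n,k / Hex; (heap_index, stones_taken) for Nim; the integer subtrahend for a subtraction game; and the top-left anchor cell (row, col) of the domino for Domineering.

X's best at [.XO/.X./O..]: (1,2)

[.XO/.X./O..] X move#1: (0,0):-1/XXO/.X./O.., (1,0):-1/.XO/XX./O.., (1,2):+1/.XO/.XX/O..*, (2,1):+1/.XO/.X./OX., (2,2):+1/.XO/.X./O.X
[.XO/.XX/O..] O move#2: (0,0):-1/OXO/.XX/O..*, (1,0):-1/.XO/OXX/O.., (2,1):-1/.XO/.XX/OO., (2,2):-1/.XO/.XX/O.O
[OXO/.XX/O..] X move#3: (1,0):+1/OXO/XXX/O..*, (2,1):+1/OXO/.XX/OX., (2,2):+1/OXO/.XX/O.X
[OXO/XXX/O..] O move#4: (2,1):-1/OXO/XXX/OO.*, (2,2):-1/OXO/XXX/O.O
[OXO/XXX/OO.] X move#5: (2,2):+1/OXO/XXX/OOX*
[OXO/XXX/OOX] end (terminal -1, O#6); searched .XO/.X./O.. to 5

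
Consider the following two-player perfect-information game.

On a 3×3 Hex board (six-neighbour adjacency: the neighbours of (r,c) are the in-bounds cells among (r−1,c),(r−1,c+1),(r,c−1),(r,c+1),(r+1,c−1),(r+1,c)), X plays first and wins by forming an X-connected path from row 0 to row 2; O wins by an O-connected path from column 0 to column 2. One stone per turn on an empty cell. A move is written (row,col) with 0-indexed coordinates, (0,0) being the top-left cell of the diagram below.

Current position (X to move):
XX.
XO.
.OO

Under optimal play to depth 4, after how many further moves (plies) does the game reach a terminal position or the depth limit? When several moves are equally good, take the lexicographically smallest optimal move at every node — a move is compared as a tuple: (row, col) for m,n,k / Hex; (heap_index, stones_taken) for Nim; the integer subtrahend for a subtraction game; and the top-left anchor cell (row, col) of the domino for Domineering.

ply 1, X at XX./XO./.OO | (0,2)=-1→XXX/XO./.OO; (1,2)=-1→XX./XOX/.OO; (2,0)=+1→XX./XO./XOO*
ply 2: XX./XO./XOO is terminal -1 (O); from XX./XO./.OO depth 4

PV length from [XX./XO./.OO]: 1 ply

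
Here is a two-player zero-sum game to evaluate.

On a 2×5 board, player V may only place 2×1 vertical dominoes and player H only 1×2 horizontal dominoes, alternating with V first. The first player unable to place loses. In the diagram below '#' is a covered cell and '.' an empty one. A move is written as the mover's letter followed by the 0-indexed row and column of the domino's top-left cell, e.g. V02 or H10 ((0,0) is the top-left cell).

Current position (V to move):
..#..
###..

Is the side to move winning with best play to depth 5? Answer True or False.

[..#../###..] V move#1: V03:+1/..##./####.*, V04:+1/..#.#/###.#
[..##./####.] H move#2: H00:-1/####./####.*
[####./####.] V move#3: V04:+1/#####/#####*
[#####/#####] end (terminal -1, H#4); searched ..#../###.. to 5

V winning at [..#../###..]: True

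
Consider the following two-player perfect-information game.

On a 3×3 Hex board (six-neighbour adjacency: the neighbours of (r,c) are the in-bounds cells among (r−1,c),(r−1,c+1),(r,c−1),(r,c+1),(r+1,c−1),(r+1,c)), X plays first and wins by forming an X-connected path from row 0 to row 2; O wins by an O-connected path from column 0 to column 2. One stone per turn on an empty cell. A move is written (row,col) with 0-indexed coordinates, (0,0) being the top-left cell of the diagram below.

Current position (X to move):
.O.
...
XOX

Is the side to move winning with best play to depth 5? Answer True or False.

ply 1, X at .O./.../XOX | (0,0)=+1→XO./.../XOX*; (0,2)=+1→.OX/.../XOX; (1,0)=+1→.O./X../XOX; (1,1)=-1→.O./.X./XOX; (1,2)=-1→.O./..X/XOX
ply 2, O at XO./.../XOX | (0,2)=-1→XOO/.../XOX*; (1,0)=-1→XO./O../XOX; (1,1)=-1→XO./.O./XOX; (1,2)=-1→XO./..O/XOX
ply 3, X at XOO/.../XOX | (1,0)=+1→XOO/X../XOX*; (1,1)=-1→XOO/.X./XOX; (1,2)=-1→XOO/..X/XOX
ply 4: XOO/X../XOX is terminal -1 (O); from .O./.../XOX depth 5

X winning at [.O./.../XOX]: True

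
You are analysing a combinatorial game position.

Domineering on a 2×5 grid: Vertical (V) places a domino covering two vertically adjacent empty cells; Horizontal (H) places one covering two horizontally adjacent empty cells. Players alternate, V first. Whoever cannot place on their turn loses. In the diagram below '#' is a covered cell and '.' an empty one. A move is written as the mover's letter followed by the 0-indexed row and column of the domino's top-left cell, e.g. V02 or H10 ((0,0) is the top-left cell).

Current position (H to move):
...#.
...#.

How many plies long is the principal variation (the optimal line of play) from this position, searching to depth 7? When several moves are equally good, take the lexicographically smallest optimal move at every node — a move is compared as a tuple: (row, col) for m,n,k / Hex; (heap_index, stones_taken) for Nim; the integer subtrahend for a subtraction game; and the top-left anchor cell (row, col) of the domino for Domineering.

ply 1, H at ...#./...#. | H00=-1→##.#./...#.*; H01=-1→.###./...#.; H10=-1→...#./##.#.; H11=-1→...#./.###.
ply 2, V at ##.#./...#. | V02=+1→####./..##.*; V04=-1→##.##/...##
ply 3, H at ####./..##. | H10=-1→####./####.*
ply 4, V at ####./####. | V04=+1→#####/#####*
ply 5: #####/##### is terminal -1 (H); from ...#./...#. depth 7

PV length from [...#./...#.]: 4 plies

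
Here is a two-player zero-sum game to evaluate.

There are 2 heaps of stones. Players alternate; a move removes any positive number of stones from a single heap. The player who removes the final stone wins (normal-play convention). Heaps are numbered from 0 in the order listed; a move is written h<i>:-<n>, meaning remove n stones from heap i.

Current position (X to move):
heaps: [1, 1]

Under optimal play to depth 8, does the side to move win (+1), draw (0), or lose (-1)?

[(1,1)] X move#1: h0:-1:-1/(0,1)*, h1:-1:-1/(1,0)
[(0,1)] O move#2: h1:-1:+1/(0,0)*
[(0,0)] end (terminal -1, X#3); searched (1,1) to 8

value((1,1), X) = -1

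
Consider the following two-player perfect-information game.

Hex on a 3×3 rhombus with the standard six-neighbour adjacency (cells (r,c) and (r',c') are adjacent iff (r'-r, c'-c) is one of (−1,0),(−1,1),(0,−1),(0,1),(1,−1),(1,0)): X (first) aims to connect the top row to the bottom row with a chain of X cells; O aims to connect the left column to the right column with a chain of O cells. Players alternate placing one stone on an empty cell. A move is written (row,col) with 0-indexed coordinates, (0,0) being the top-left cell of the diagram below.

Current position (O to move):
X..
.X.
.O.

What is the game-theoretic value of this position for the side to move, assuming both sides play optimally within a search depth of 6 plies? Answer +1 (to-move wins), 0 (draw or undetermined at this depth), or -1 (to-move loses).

[X../.X./.O.] O move#1: (0,1):-1/XO./.X./.O., (0,2):-1/X.O/.X./.O., (1,0):-1/X../OX./.O., (1,2):-1/X../.XO/.O., (2,0):+1/X../.X./OO.*, (2,2):-1/X../.X./.OO
[X../.X./OO.] X move#2: (0,1):-1/XX./.X./OO.*, (0,2):-1/X.X/.X./OO., (1,0):-1/X../XX./OO., (1,2):-1/X../.XX/OO., (2,2):-1/X../.X./OOX
[XX./.X./OO.] O move#3: (0,2):+1/XXO/.X./OO.*, (1,0):+1/XX./OX./OO., (1,2):+1/XX./.XO/OO., (2,2):+1/XX./.X./OOO
[XXO/.X./OO.] X move#4: (1,0):-1/XXO/XX./OO.*, (1,2):-1/XXO/.XX/OO., (2,2):-1/XXO/.X./OOX
[XXO/XX./OO.] O move#5: (1,2):+1/XXO/XXO/OO.*, (2,2):+1/XXO/XX./OOO
[XXO/XXO/OO.] end (terminal -1, X#6); searched X../.X./.O. to 6

value(X../.X./.O., O) = +1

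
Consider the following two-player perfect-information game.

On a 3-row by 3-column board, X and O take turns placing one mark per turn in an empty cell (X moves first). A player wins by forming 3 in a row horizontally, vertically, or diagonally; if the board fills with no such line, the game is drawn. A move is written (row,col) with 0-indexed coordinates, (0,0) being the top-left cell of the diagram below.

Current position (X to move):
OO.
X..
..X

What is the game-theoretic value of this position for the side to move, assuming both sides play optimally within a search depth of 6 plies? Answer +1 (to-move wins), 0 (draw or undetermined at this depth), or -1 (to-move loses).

value(OO./X../..X, X) = +1

[OO./X../..X] X move#1: (0,2):+1/OOX/X../..X*, (1,1):-1/OO./XX./..X, (1,2):-1/OO./X.X/..X, (2,0):-1/OO./X../X.X, (2,1):-1/OO./X../.XX
[OOX/X../..X] O move#2: (1,1):-1/OOX/XO./..X*, (1,2):-1/OOX/X.O/..X, (2,0):-1/OOX/X../O.X, (2,1):-1/OOX/X../.OX
[OOX/XO./..X] X move#3: (1,2):+1/OOX/XOX/..X*, (2,0):-1/OOX/XO./X.X, (2,1):+1/OOX/XO./.XX
[OOX/XOX/..X] end (terminal -1, O#4); searched OO./X../..X to 6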